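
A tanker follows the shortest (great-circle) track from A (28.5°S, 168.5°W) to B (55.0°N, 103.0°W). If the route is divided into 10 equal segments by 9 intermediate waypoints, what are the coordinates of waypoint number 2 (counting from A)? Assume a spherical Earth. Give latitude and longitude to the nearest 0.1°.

Convert each endpoint to a unit vector on the sphere (x = cos φ cos λ, y = cos φ sin λ, z = sin φ).
The central angle between the endpoints is δ = arccos(p₁·p₂) ≈ 1.754 rad (100.5°).
Interpolate at f = 2/10 with slerp weights a = sin((1−f)δ)/sin δ ≈ 1.003, b = sin(fδ)/sin δ ≈ 0.349.
p = a·p₁ + b·p₂ ≈ (-0.909, -0.371, -0.192); φ = arcsin(p_z) ≈ -11.08°, λ = atan2(p_y, p_x) ≈ -157.79°.

≈ (11.1°S, 157.8°W)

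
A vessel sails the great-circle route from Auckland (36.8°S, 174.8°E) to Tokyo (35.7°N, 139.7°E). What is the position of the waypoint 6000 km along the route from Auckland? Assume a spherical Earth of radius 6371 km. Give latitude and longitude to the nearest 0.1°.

From cos δ = sin φ₁ sin φ₂ + cos φ₁ cos φ₂ cos Δλ, the central angle is δ ≈ 1.387 rad (79.5°). The total great-circle distance is δ·R ≈ 1.387 × 6371 ≈ 8839 km, so the target fraction is f = 6000/8839 ≈ 0.679.
Interpolate at f ≈ 0.679 with slerp weights a = sin((1−f)δ)/sin δ ≈ 0.438, b = sin(fδ)/sin δ ≈ 0.822.
p = a·p₁ + b·p₂ ≈ (-0.859, 0.464, 0.217); φ = arcsin(p_z) ≈ 12.55°, λ = atan2(p_y, p_x) ≈ 151.63°.

≈ (12.6°N, 151.6°E)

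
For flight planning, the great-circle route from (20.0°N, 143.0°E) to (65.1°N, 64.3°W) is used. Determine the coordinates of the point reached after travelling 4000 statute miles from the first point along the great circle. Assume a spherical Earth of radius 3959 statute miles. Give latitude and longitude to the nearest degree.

Write both endpoints as unit vectors p₁, p₂ with components (cos φ cos λ, cos φ sin λ, sin φ).
The central angle between the endpoints is δ = arccos(p₁·p₂) ≈ 1.612 rad (92.4°). The total great-circle distance is δ·R ≈ 1.612 × 3959 ≈ 6383 mi, so the target fraction is f = 4000/6383 ≈ 0.627.
Interpolate at f ≈ 0.627 with slerp weights a = sin((1−f)δ)/sin δ ≈ 0.567, b = sin(fδ)/sin δ ≈ 0.848.
p = a·p₁ + b·p₂ ≈ (-0.270, -0.001, 0.963); φ = arcsin(p_z) ≈ 74.31°, λ = atan2(p_y, p_x) ≈ -179.75°.

≈ (74°N, 180°E)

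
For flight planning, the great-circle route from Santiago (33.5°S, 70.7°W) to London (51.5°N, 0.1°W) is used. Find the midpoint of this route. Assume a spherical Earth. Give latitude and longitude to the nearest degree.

Write both endpoints as unit vectors p₁, p₂ with components (cos φ cos λ, cos φ sin λ, sin φ).
The central angle between the endpoints is δ = arccos(p₁·p₂) ≈ 1.833 rad (105.0°).
Interpolate at f = 1/2 with slerp weights a = sin((1−f)δ)/sin δ ≈ 0.822, b = sin(fδ)/sin δ ≈ 0.822.
p = a·p₁ + b·p₂ ≈ (0.738, -0.648, 0.190); φ = arcsin(p_z) ≈ 10.93°, λ = atan2(p_y, p_x) ≈ -41.27°.

≈ 11°N, 41°W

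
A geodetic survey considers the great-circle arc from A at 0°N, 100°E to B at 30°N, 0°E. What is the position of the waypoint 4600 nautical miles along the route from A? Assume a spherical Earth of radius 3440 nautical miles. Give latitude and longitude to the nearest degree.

Write both endpoints as unit vectors p₁, p₂ with components (cos φ cos λ, cos φ sin λ, sin φ).
The central angle between the endpoints is δ = arccos(p₁·p₂) ≈ 1.722 rad (98.6°). The total great-circle distance is δ·R ≈ 1.722 × 3440 ≈ 5923 nmi, so the target fraction is f = 4600/5923 ≈ 0.777.
Interpolate at f ≈ 0.777 with slerp weights a = sin((1−f)δ)/sin δ ≈ 0.379, b = sin(fδ)/sin δ ≈ 0.984.
p = a·p₁ + b·p₂ ≈ (0.786, 0.374, 0.492); φ = arcsin(p_z) ≈ 29.47°, λ = atan2(p_y, p_x) ≈ 25.42°.

≈ 29°N, 25°E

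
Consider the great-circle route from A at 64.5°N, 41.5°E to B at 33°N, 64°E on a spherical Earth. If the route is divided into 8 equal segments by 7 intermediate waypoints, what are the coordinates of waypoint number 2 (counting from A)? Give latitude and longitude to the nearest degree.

≈ 57°N, 50°E

Write both endpoints as unit vectors p₁, p₂ with components (cos φ cos λ, cos φ sin λ, sin φ).
The central angle between the endpoints is δ = arccos(p₁·p₂) ≈ 0.600 rad (34.4°).
Interpolate at f = 2/8 with slerp weights a = sin((1−f)δ)/sin δ ≈ 0.770, b = sin(fδ)/sin δ ≈ 0.265.
p = a·p₁ + b·p₂ ≈ (0.346, 0.419, 0.839); φ = arcsin(p_z) ≈ 57.08°, λ = atan2(p_y, p_x) ≈ 50.49°.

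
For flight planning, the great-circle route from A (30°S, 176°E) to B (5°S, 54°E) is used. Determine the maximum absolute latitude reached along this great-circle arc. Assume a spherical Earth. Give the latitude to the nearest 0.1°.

The great circle lies in the plane with unit normal n̂ = (p₁ × p₂)/|p₁ × p₂|.
Here n̂_z ≈ -0.804; the vertex latitude is φ_max = arccos|n̂_z| ≈ 36.5°.
Check via Clairaut: cos φ_max = |cos φ₁| · sin C = cos(30.0°)·sin(111.9°) ≈ 0.804, again giving ≈ 36.5°.

≈ 36.5°S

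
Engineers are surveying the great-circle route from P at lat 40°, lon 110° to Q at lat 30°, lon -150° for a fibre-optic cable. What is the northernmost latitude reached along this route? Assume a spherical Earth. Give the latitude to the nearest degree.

The great circle lies in the plane with unit normal n̂ = (p₁ × p₂)/|p₁ × p₂|.
Here n̂_z ≈ +0.668; the vertex latitude is φ_max = arccos|n̂_z| ≈ 48.1°.

≈ 48°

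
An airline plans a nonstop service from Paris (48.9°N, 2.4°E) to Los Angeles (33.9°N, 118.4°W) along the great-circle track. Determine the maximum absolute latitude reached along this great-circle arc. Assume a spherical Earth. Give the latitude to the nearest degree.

The great circle lies in the plane with unit normal n̂ = (p₁ × p₂)/|p₁ × p₂|.
Here n̂_z ≈ -0.473; the vertex latitude is φ_max = arccos|n̂_z| ≈ 61.7°.

≈ 62°N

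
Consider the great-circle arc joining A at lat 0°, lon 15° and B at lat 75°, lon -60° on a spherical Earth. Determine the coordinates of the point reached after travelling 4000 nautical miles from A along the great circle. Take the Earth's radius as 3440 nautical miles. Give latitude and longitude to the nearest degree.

≈ lat 63°, lon -15°

From cos δ = sin φ₁ sin φ₂ + cos φ₁ cos φ₂ cos Δλ, the central angle is δ ≈ 1.504 rad (86.2°). The total great-circle distance is δ·R ≈ 1.504 × 3440 ≈ 5173 nmi, so the target fraction is f = 4000/5173 ≈ 0.773.
Interpolate at f ≈ 0.773 with slerp weights a = sin((1−f)δ)/sin δ ≈ 0.335, b = sin(fδ)/sin δ ≈ 0.920.
p = a·p₁ + b·p₂ ≈ (0.443, -0.119, 0.889); φ = arcsin(p_z) ≈ 62.70°, λ = atan2(p_y, p_x) ≈ -15.10°.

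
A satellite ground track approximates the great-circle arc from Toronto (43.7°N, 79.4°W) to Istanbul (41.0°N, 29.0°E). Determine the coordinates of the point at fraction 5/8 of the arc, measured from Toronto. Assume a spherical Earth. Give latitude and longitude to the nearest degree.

Write both endpoints as unit vectors p₁, p₂ with components (cos φ cos λ, cos φ sin λ, sin φ).
The central angle between the endpoints is δ = arccos(p₁·p₂) ≈ 1.286 rad (73.7°).
Interpolate at f = 5/8 with slerp weights a = sin((1−f)δ)/sin δ ≈ 0.483, b = sin(fδ)/sin δ ≈ 0.750.
p = a·p₁ + b·p₂ ≈ (0.559, -0.069, 0.826); φ = arcsin(p_z) ≈ 55.69°, λ = atan2(p_y, p_x) ≈ -7.02°.

≈ 56°N, 7°W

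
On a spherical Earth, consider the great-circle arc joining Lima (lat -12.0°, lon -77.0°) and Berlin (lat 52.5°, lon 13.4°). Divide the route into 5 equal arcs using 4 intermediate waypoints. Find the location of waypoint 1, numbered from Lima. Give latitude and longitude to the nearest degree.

≈ lat 4°, lon -65°

The haversine formula gives a central angle δ ≈ 1.741 rad (99.7°) between the endpoints.
Interpolate at f = 1/5 with slerp weights a = sin((1−f)δ)/sin δ ≈ 0.999, b = sin(fδ)/sin δ ≈ 0.346.
p = a·p₁ + b·p₂ ≈ (0.425, -0.903, 0.067); φ = arcsin(p_z) ≈ 3.84°, λ = atan2(p_y, p_x) ≈ -64.81°.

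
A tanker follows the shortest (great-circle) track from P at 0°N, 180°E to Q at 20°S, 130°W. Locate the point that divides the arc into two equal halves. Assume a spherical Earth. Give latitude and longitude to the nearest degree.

≈ 11°S, 156°W

Write both endpoints as unit vectors p₁, p₂ with components (cos φ cos λ, cos φ sin λ, sin φ).
The central angle between the endpoints is δ = arccos(p₁·p₂) ≈ 0.922 rad (52.8°).
Interpolate at f = 1/2 with slerp weights a = sin((1−f)δ)/sin δ ≈ 0.558, b = sin(fδ)/sin δ ≈ 0.558.
p = a·p₁ + b·p₂ ≈ (-0.896, -0.402, -0.191); φ = arcsin(p_z) ≈ -11.01°, λ = atan2(p_y, p_x) ≈ -155.83°.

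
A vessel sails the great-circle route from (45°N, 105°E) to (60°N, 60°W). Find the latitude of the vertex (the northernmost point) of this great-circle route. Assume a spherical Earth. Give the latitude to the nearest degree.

The great circle lies in the plane with unit normal n̂ = (p₁ × p₂)/|p₁ × p₂|.
Here n̂_z ≈ -0.095; the vertex latitude is φ_max = arccos|n̂_z| ≈ 84.5°.

≈ 85°N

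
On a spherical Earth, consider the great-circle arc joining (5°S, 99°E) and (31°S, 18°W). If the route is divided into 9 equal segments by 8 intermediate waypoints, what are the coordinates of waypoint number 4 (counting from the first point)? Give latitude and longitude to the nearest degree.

≈ (30°S, 54°E)

Write both endpoints as unit vectors p₁, p₂ with components (cos φ cos λ, cos φ sin λ, sin φ).
The central angle between the endpoints is δ = arccos(p₁·p₂) ≈ 1.921 rad (110.0°).
Interpolate at f = 4/9 with slerp weights a = sin((1−f)δ)/sin δ ≈ 0.932, b = sin(fδ)/sin δ ≈ 0.802.
p = a·p₁ + b·p₂ ≈ (0.509, 0.705, -0.494); φ = arcsin(p_z) ≈ -29.63°, λ = atan2(p_y, p_x) ≈ 54.18°.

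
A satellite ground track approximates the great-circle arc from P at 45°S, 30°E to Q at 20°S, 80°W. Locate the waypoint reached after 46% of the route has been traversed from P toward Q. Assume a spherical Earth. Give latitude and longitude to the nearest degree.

Convert each endpoint to a unit vector on the sphere (x = cos φ cos λ, y = cos φ sin λ, z = sin φ).
The central angle between the endpoints is δ = arccos(p₁·p₂) ≈ 1.556 rad (89.2°).
Interpolate at f = 0.46 with slerp weights a = sin((1−f)δ)/sin δ ≈ 0.745, b = sin(fδ)/sin δ ≈ 0.656.
p = a·p₁ + b·p₂ ≈ (0.563, -0.344, -0.751); φ = arcsin(p_z) ≈ -48.70°, λ = atan2(p_y, p_x) ≈ -31.41°.

≈ 49°S, 31°W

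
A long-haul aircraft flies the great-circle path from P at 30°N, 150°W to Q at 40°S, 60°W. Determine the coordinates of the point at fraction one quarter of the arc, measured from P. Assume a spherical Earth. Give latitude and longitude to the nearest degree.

≈ 12°N, 128°W

Convert each endpoint to a unit vector on the sphere (x = cos φ cos λ, y = cos φ sin λ, z = sin φ).
The central angle between the endpoints is δ = arccos(p₁·p₂) ≈ 1.898 rad (108.7°).
Interpolate at f = 1/4 with slerp weights a = sin((1−f)δ)/sin δ ≈ 1.045, b = sin(fδ)/sin δ ≈ 0.482.
p = a·p₁ + b·p₂ ≈ (-0.599, -0.772, 0.212); φ = arcsin(p_z) ≈ 12.25°, λ = atan2(p_y, p_x) ≈ -127.78°.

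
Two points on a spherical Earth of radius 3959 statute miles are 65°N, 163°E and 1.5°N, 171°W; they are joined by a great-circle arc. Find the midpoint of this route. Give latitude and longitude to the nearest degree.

Convert each endpoint to a unit vector on the sphere (x = cos φ cos λ, y = cos φ sin λ, z = sin φ).
The central angle between the endpoints is δ = arccos(p₁·p₂) ≈ 1.156 rad (66.2°).
Interpolate at f = 1/2 with slerp weights a = sin((1−f)δ)/sin δ ≈ 0.597, b = sin(fδ)/sin δ ≈ 0.597.
p = a·p₁ + b·p₂ ≈ (-0.831, -0.020, 0.557); φ = arcsin(p_z) ≈ 33.82°, λ = atan2(p_y, p_x) ≈ -178.65°.

≈ 34°N, 179°W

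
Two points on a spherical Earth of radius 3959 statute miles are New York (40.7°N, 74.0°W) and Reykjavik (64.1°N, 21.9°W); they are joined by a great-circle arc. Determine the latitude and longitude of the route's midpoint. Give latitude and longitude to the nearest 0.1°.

≈ 55.1°N, 55.4°W

Convert each endpoint to a unit vector on the sphere (x = cos φ cos λ, y = cos φ sin λ, z = sin φ).
The central angle between the endpoints is δ = arccos(p₁·p₂) ≈ 0.660 rad (37.8°).
Interpolate at f = 1/2 with slerp weights a = sin((1−f)δ)/sin δ ≈ 0.529, b = sin(fδ)/sin δ ≈ 0.529.
p = a·p₁ + b·p₂ ≈ (0.325, -0.471, 0.820); φ = arcsin(p_z) ≈ 55.09°, λ = atan2(p_y, p_x) ≈ -55.44°.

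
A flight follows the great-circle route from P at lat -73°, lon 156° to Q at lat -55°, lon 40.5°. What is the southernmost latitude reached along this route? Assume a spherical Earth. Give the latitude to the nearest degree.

The great circle lies in the plane with unit normal n̂ = (p₁ × p₂)/|p₁ × p₂|.
Here n̂_z ≈ -0.215; the vertex latitude is φ_max = arccos|n̂_z| ≈ 77.6°.
Check via Clairaut: cos φ_max = |cos φ₁| · sin C = cos(73.0°)·sin(132.6°) ≈ 0.215, again giving ≈ 77.6°.

≈ -78°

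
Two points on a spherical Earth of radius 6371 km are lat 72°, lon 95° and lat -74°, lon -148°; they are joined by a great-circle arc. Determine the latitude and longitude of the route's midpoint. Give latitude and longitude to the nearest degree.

Write both endpoints as unit vectors p₁, p₂ with components (cos φ cos λ, cos φ sin λ, sin φ).
The central angle between the endpoints is δ = arccos(p₁·p₂) ≈ 2.833 rad (162.3°).
Interpolate at f = 1/2 with slerp weights a = sin((1−f)δ)/sin δ ≈ 3.258, b = sin(fδ)/sin δ ≈ 3.258.
p = a·p₁ + b·p₂ ≈ (-0.849, 0.527, -0.033); φ = arcsin(p_z) ≈ -1.91°, λ = atan2(p_y, p_x) ≈ 148.18°.

≈ lat -2°, lon 148°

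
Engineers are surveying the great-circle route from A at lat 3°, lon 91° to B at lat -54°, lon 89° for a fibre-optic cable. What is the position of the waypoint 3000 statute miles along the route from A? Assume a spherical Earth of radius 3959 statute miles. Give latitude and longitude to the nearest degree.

≈ lat -40°, lon 90°

The haversine formula gives a central angle δ ≈ 0.995 rad (57.0°) between the endpoints. The total great-circle distance is δ·R ≈ 0.995 × 3959 ≈ 3940 mi, so the target fraction is f = 3000/3940 ≈ 0.761.
Interpolate at f ≈ 0.761 with slerp weights a = sin((1−f)δ)/sin δ ≈ 0.280, b = sin(fδ)/sin δ ≈ 0.819.
p = a·p₁ + b·p₂ ≈ (0.004, 0.762, -0.648); φ = arcsin(p_z) ≈ -40.40°, λ = atan2(p_y, p_x) ≈ 89.74°.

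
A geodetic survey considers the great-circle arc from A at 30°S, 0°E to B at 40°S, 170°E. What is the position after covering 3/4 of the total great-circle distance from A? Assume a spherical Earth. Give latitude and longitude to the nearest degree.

≈ 67°S, 159°E

Convert each endpoint to a unit vector on the sphere (x = cos φ cos λ, y = cos φ sin λ, z = sin φ).
The central angle between the endpoints is δ = arccos(p₁·p₂) ≈ 1.909 rad (109.4°).
Interpolate at f = 3/4 with slerp weights a = sin((1−f)δ)/sin δ ≈ 0.487, b = sin(fδ)/sin δ ≈ 1.050.
p = a·p₁ + b·p₂ ≈ (-0.370, 0.140, -0.918); φ = arcsin(p_z) ≈ -66.69°, λ = atan2(p_y, p_x) ≈ 159.34°.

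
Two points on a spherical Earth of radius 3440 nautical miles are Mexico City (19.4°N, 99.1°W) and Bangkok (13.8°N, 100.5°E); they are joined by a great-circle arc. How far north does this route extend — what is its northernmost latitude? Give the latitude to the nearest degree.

≈ 60°N

The great circle lies in the plane with unit normal n̂ = (p₁ × p₂)/|p₁ × p₂|.
Here n̂_z ≈ -0.495; the vertex latitude is φ_max = arccos|n̂_z| ≈ 60.4°.
Check via Clairaut: cos φ_max = |cos φ₁| · sin C = cos(19.4°)·sin(31.6°) ≈ 0.495, again giving ≈ 60.4°.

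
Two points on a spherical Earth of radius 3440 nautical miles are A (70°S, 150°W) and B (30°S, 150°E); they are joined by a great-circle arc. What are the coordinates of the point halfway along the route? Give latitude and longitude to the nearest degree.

≈ (53°S, 166°E)

Write both endpoints as unit vectors p₁, p₂ with components (cos φ cos λ, cos φ sin λ, sin φ).
The central angle between the endpoints is δ = arccos(p₁·p₂) ≈ 0.905 rad (51.8°).
Interpolate at f = 1/2 with slerp weights a = sin((1−f)δ)/sin δ ≈ 0.556, b = sin(fδ)/sin δ ≈ 0.556.
p = a·p₁ + b·p₂ ≈ (-0.582, 0.146, -0.800); φ = arcsin(p_z) ≈ -53.16°, λ = atan2(p_y, p_x) ≈ 165.94°.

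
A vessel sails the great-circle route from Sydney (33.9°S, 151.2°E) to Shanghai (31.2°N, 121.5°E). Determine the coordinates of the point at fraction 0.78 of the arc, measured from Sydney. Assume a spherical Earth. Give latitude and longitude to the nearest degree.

From cos δ = sin φ₁ sin φ₂ + cos φ₁ cos φ₂ cos Δλ, the central angle is δ ≈ 1.237 rad (70.9°).
Interpolate at f = 0.78 with slerp weights a = sin((1−f)δ)/sin δ ≈ 0.284, b = sin(fδ)/sin δ ≈ 0.870.
p = a·p₁ + b·p₂ ≈ (-0.596, 0.748, 0.292); φ = arcsin(p_z) ≈ 16.98°, λ = atan2(p_y, p_x) ≈ 128.53°.

≈ (17°N, 129°E)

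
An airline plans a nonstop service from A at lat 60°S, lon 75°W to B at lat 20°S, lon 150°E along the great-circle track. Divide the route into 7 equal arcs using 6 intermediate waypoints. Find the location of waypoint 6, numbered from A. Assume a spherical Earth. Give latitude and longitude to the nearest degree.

Convert each endpoint to a unit vector on the sphere (x = cos φ cos λ, y = cos φ sin λ, z = sin φ).
The central angle between the endpoints is δ = arccos(p₁·p₂) ≈ 1.607 rad (92.1°).
Interpolate at f = 6/7 with slerp weights a = sin((1−f)δ)/sin δ ≈ 0.228, b = sin(fδ)/sin δ ≈ 0.982.
p = a·p₁ + b·p₂ ≈ (-0.770, 0.351, -0.533); φ = arcsin(p_z) ≈ -32.21°, λ = atan2(p_y, p_x) ≈ 155.46°.

≈ lat 32°S, lon 155°E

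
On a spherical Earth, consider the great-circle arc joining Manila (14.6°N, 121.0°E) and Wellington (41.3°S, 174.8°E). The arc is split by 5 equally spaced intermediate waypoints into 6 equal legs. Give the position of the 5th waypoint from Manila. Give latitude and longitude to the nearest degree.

≈ 33°S, 163°E

Write both endpoints as unit vectors p₁, p₂ with components (cos φ cos λ, cos φ sin λ, sin φ).
The central angle between the endpoints is δ = arccos(p₁·p₂) ≈ 1.305 rad (74.8°).
Interpolate at f = 5/6 with slerp weights a = sin((1−f)δ)/sin δ ≈ 0.224, b = sin(fδ)/sin δ ≈ 0.918.
p = a·p₁ + b·p₂ ≈ (-0.798, 0.248, -0.549); φ = arcsin(p_z) ≈ -33.32°, λ = atan2(p_y, p_x) ≈ 162.74°.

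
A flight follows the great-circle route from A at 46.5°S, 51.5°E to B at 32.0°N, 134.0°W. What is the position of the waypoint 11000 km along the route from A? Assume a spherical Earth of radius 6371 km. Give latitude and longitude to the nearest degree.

≈ 32°S, 150°W

Convert each endpoint to a unit vector on the sphere (x = cos φ cos λ, y = cos φ sin λ, z = sin φ).
The central angle between the endpoints is δ = arccos(p₁·p₂) ≈ 2.878 rad (164.9°). The total great-circle distance is δ·R ≈ 2.878 × 6371 ≈ 18336 km, so the target fraction is f = 11000/18336 ≈ 0.600.
Interpolate at f ≈ 0.600 with slerp weights a = sin((1−f)δ)/sin δ ≈ 3.505, b = sin(fδ)/sin δ ≈ 3.792.
p = a·p₁ + b·p₂ ≈ (-0.731, -0.425, -0.534); φ = arcsin(p_z) ≈ -32.25°, λ = atan2(p_y, p_x) ≈ -149.87°.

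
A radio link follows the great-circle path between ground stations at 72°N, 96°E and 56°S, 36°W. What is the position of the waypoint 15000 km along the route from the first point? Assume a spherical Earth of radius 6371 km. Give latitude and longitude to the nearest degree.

≈ 38°S, 23°W

Write both endpoints as unit vectors p₁, p₂ with components (cos φ cos λ, cos φ sin λ, sin φ).
The central angle between the endpoints is δ = arccos(p₁·p₂) ≈ 2.700 rad (154.7°). The total great-circle distance is δ·R ≈ 2.700 × 6371 ≈ 17202 km, so the target fraction is f = 15000/17202 ≈ 0.872.
Interpolate at f ≈ 0.872 with slerp weights a = sin((1−f)δ)/sin δ ≈ 0.793, b = sin(fδ)/sin δ ≈ 1.658.
p = a·p₁ + b·p₂ ≈ (0.724, -0.301, -0.620); φ = arcsin(p_z) ≈ -38.33°, λ = atan2(p_y, p_x) ≈ -22.58°.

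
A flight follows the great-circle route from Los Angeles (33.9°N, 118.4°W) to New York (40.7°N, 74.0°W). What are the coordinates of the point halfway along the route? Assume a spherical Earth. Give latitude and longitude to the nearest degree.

≈ 39°N, 97°W

Write both endpoints as unit vectors p₁, p₂ with components (cos φ cos λ, cos φ sin λ, sin φ).
The central angle between the endpoints is δ = arccos(p₁·p₂) ≈ 0.621 rad (35.6°).
Interpolate at f = 1/2 with slerp weights a = sin((1−f)δ)/sin δ ≈ 0.525, b = sin(fδ)/sin δ ≈ 0.525.
p = a·p₁ + b·p₂ ≈ (-0.098, -0.766, 0.635); φ = arcsin(p_z) ≈ 39.44°, λ = atan2(p_y, p_x) ≈ -97.26°.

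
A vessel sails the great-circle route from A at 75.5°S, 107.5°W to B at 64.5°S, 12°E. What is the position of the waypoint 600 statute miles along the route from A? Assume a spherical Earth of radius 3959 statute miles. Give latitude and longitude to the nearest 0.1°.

≈ 80.3°S, 71.7°W

From cos δ = sin φ₁ sin φ₂ + cos φ₁ cos φ₂ cos Δλ, the central angle is δ ≈ 0.608 rad (34.8°). The total great-circle distance is δ·R ≈ 0.608 × 3959 ≈ 2407 mi, so the target fraction is f = 600/2407 ≈ 0.249.
Interpolate at f ≈ 0.249 with slerp weights a = sin((1−f)δ)/sin δ ≈ 0.772, b = sin(fδ)/sin δ ≈ 0.264.
p = a·p₁ + b·p₂ ≈ (0.053, -0.161, -0.986); φ = arcsin(p_z) ≈ -80.26°, λ = atan2(p_y, p_x) ≈ -71.68°.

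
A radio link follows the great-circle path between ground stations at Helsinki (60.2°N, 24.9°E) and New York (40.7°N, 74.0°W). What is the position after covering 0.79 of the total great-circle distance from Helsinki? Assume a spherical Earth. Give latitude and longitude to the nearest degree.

≈ 50°N, 63°W

From cos δ = sin φ₁ sin φ₂ + cos φ₁ cos φ₂ cos Δλ, the central angle is δ ≈ 1.038 rad (59.5°).
Interpolate at f = 0.79 with slerp weights a = sin((1−f)δ)/sin δ ≈ 0.251, b = sin(fδ)/sin δ ≈ 0.849.
p = a·p₁ + b·p₂ ≈ (0.291, -0.566, 0.771); φ = arcsin(p_z) ≈ 50.48°, λ = atan2(p_y, p_x) ≈ -62.83°.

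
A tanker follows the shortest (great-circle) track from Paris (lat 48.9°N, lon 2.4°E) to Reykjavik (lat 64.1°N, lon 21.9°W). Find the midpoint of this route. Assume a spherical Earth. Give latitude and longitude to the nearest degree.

≈ lat 57°N, lon 7°W

Write both endpoints as unit vectors p₁, p₂ with components (cos φ cos λ, cos φ sin λ, sin φ).
The central angle between the endpoints is δ = arccos(p₁·p₂) ≈ 0.349 rad (20.0°).
Interpolate at f = 1/2 with slerp weights a = sin((1−f)δ)/sin δ ≈ 0.508, b = sin(fδ)/sin δ ≈ 0.508.
p = a·p₁ + b·p₂ ≈ (0.539, -0.069, 0.839); φ = arcsin(p_z) ≈ 57.07°, λ = atan2(p_y, p_x) ≈ -7.26°.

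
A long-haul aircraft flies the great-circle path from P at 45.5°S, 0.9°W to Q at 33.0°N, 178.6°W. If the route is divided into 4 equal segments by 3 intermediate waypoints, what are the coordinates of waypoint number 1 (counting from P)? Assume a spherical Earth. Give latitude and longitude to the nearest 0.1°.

Write both endpoints as unit vectors p₁, p₂ with components (cos φ cos λ, cos φ sin λ, sin φ).
The central angle between the endpoints is δ = arccos(p₁·p₂) ≈ 2.921 rad (167.4°).
Interpolate at f = 1/4 with slerp weights a = sin((1−f)δ)/sin δ ≈ 3.723, b = sin(fδ)/sin δ ≈ 3.052.
p = a·p₁ + b·p₂ ≈ (0.050, -0.104, -0.993); φ = arcsin(p_z) ≈ -83.39°, λ = atan2(p_y, p_x) ≈ -64.04°.

≈ 83.4°S, 64.0°W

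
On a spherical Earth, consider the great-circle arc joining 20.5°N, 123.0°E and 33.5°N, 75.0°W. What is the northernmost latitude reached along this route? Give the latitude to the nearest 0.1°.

The great circle lies in the plane with unit normal n̂ = (p₁ × p₂)/|p₁ × p₂|.
Here n̂_z ≈ +0.289; the vertex latitude is φ_max = arccos|n̂_z| ≈ 73.2°.

≈ 73.2°N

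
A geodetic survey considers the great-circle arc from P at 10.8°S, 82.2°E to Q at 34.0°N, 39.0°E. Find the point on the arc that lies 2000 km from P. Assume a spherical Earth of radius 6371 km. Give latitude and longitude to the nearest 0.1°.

Write both endpoints as unit vectors p₁, p₂ with components (cos φ cos λ, cos φ sin λ, sin φ).
The central angle between the endpoints is δ = arccos(p₁·p₂) ≈ 1.060 rad (60.7°). The total great-circle distance is δ·R ≈ 1.060 × 6371 ≈ 6753 km, so the target fraction is f = 2000/6753 ≈ 0.296.
Interpolate at f ≈ 0.296 with slerp weights a = sin((1−f)δ)/sin δ ≈ 0.778, b = sin(fδ)/sin δ ≈ 0.354.
p = a·p₁ + b·p₂ ≈ (0.332, 0.942, 0.052); φ = arcsin(p_z) ≈ 2.99°, λ = atan2(p_y, p_x) ≈ 70.60°.

≈ 3.0°N, 70.6°E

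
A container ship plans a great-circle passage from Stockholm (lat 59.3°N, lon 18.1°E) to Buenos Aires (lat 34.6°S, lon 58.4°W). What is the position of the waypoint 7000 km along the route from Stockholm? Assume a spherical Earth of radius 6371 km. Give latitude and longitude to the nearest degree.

≈ lat 10°N, lon 34°W

From cos δ = sin φ₁ sin φ₂ + cos φ₁ cos φ₂ cos Δλ, the central angle is δ ≈ 1.972 rad (113.0°). The total great-circle distance is δ·R ≈ 1.972 × 6371 ≈ 12561 km, so the target fraction is f = 7000/12561 ≈ 0.557.
Interpolate at f ≈ 0.557 with slerp weights a = sin((1−f)δ)/sin δ ≈ 0.832, b = sin(fδ)/sin δ ≈ 0.967.
p = a·p₁ + b·p₂ ≈ (0.821, -0.546, 0.166); φ = arcsin(p_z) ≈ 9.57°, λ = atan2(p_y, p_x) ≈ -33.63°.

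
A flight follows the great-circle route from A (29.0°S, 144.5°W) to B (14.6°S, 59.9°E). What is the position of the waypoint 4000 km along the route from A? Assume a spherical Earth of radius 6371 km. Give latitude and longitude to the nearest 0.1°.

≈ (56.1°S, 178.0°W)

The haversine formula gives a central angle δ ≈ 2.277 rad (130.4°) between the endpoints. The total great-circle distance is δ·R ≈ 2.277 × 6371 ≈ 14504 km, so the target fraction is f = 4000/14504 ≈ 0.276.
Interpolate at f ≈ 0.276 with slerp weights a = sin((1−f)δ)/sin δ ≈ 1.310, b = sin(fδ)/sin δ ≈ 0.772.
p = a·p₁ + b·p₂ ≈ (-0.558, -0.019, -0.830); φ = arcsin(p_z) ≈ -56.05°, λ = atan2(p_y, p_x) ≈ -178.04°.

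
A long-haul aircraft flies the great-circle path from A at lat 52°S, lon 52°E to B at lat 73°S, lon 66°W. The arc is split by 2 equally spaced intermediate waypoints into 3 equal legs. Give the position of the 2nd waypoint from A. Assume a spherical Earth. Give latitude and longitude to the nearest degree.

From cos δ = sin φ₁ sin φ₂ + cos φ₁ cos φ₂ cos Δλ, the central angle is δ ≈ 0.838 rad (48.0°).
Interpolate at f = 2/3 with slerp weights a = sin((1−f)δ)/sin δ ≈ 0.371, b = sin(fδ)/sin δ ≈ 0.713.
p = a·p₁ + b·p₂ ≈ (0.225, -0.011, -0.974); φ = arcsin(p_z) ≈ -76.96°, λ = atan2(p_y, p_x) ≈ -2.67°.

≈ lat 77°S, lon 3°W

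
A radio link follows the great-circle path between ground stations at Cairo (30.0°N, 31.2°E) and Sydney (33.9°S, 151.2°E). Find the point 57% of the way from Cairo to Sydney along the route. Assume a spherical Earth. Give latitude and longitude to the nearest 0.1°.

≈ 9.2°S, 96.5°E

From cos δ = sin φ₁ sin φ₂ + cos φ₁ cos φ₂ cos Δλ, the central angle is δ ≈ 2.263 rad (129.7°).
Interpolate at f = 0.57 with slerp weights a = sin((1−f)δ)/sin δ ≈ 1.074, b = sin(fδ)/sin δ ≈ 1.248.
p = a·p₁ + b·p₂ ≈ (-0.112, 0.981, -0.159); φ = arcsin(p_z) ≈ -9.16°, λ = atan2(p_y, p_x) ≈ 96.54°.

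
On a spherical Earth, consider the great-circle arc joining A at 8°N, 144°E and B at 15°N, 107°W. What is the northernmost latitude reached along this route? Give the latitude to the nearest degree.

≈ 20°N

The great circle lies in the plane with unit normal n̂ = (p₁ × p₂)/|p₁ × p₂|.
Here n̂_z ≈ +0.941; the vertex latitude is φ_max = arccos|n̂_z| ≈ 19.8°.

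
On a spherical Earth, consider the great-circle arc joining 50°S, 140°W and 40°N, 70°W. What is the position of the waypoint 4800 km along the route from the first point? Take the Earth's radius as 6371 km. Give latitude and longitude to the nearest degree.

Write both endpoints as unit vectors p₁, p₂ with components (cos φ cos λ, cos φ sin λ, sin φ).
The central angle between the endpoints is δ = arccos(p₁·p₂) ≈ 1.901 rad (108.9°). The total great-circle distance is δ·R ≈ 1.901 × 6371 ≈ 12110 km, so the target fraction is f = 4800/12110 ≈ 0.396.
Interpolate at f ≈ 0.396 with slerp weights a = sin((1−f)δ)/sin δ ≈ 0.964, b = sin(fδ)/sin δ ≈ 0.723.
p = a·p₁ + b·p₂ ≈ (-0.285, -0.919, -0.273); φ = arcsin(p_z) ≈ -15.87°, λ = atan2(p_y, p_x) ≈ -107.24°.

≈ 16°S, 107°W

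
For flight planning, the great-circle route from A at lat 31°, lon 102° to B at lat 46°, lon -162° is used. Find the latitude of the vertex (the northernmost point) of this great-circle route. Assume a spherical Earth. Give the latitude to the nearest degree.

≈ 52°

The great circle lies in the plane with unit normal n̂ = (p₁ × p₂)/|p₁ × p₂|.
Here n̂_z ≈ +0.622; the vertex latitude is φ_max = arccos|n̂_z| ≈ 51.5°.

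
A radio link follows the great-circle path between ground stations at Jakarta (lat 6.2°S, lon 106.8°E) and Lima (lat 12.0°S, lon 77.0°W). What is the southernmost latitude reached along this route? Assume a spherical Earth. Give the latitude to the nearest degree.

The great circle lies in the plane with unit normal n̂ = (p₁ × p₂)/|p₁ × p₂|.
Here n̂_z ≈ +0.202; the vertex latitude is φ_max = arccos|n̂_z| ≈ 78.3°.
Check via Clairaut: cos φ_max = |cos φ₁| · sin C = cos(6.2°)·sin(168.3°) ≈ 0.202, again giving ≈ 78.3°.

≈ 78°S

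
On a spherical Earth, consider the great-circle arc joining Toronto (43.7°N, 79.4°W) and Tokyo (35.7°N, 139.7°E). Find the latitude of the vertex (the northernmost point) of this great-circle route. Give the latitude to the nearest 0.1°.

≈ 68.2°N

The great circle lies in the plane with unit normal n̂ = (p₁ × p₂)/|p₁ × p₂|.
Here n̂_z ≈ -0.371; the vertex latitude is φ_max = arccos|n̂_z| ≈ 68.2°.
Check via Clairaut: cos φ_max = |cos φ₁| · sin C = cos(43.7°)·sin(30.9°) ≈ 0.371, again giving ≈ 68.2°.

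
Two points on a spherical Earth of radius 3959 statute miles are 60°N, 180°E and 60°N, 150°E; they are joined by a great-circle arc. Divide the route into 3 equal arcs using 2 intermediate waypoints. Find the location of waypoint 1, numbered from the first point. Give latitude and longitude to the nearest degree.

Write both endpoints as unit vectors p₁, p₂ with components (cos φ cos λ, cos φ sin λ, sin φ).
The central angle between the endpoints is δ = arccos(p₁·p₂) ≈ 0.260 rad (14.9°).
Interpolate at f = 1/3 with slerp weights a = sin((1−f)δ)/sin δ ≈ 0.671, b = sin(fδ)/sin δ ≈ 0.337.
p = a·p₁ + b·p₂ ≈ (-0.481, 0.084, 0.873); φ = arcsin(p_z) ≈ 60.76°, λ = atan2(p_y, p_x) ≈ 170.08°.

≈ 61°N, 170°E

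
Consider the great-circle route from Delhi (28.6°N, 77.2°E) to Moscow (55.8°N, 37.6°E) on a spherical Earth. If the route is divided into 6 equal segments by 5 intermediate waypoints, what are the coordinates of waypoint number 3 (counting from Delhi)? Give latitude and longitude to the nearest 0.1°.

The haversine formula gives a central angle δ ≈ 0.682 rad (39.1°) between the endpoints.
Interpolate at f = 3/6 with slerp weights a = sin((1−f)δ)/sin δ ≈ 0.531, b = sin(fδ)/sin δ ≈ 0.531.
p = a·p₁ + b·p₂ ≈ (0.339, 0.636, 0.693); φ = arcsin(p_z) ≈ 43.85°, λ = atan2(p_y, p_x) ≈ 61.92°.

≈ 43.9°N, 61.9°E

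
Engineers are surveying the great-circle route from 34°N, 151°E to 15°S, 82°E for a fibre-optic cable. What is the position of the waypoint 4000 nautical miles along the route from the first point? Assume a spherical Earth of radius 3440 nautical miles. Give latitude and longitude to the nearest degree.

≈ 5°S, 94°E

Convert each endpoint to a unit vector on the sphere (x = cos φ cos λ, y = cos φ sin λ, z = sin φ).
The central angle between the endpoints is δ = arccos(p₁·p₂) ≈ 1.428 rad (81.8°). The total great-circle distance is δ·R ≈ 1.428 × 3440 ≈ 4913 nmi, so the target fraction is f = 4000/4913 ≈ 0.814.
Interpolate at f ≈ 0.814 with slerp weights a = sin((1−f)δ)/sin δ ≈ 0.265, b = sin(fδ)/sin δ ≈ 0.927.
p = a·p₁ + b·p₂ ≈ (-0.067, 0.993, -0.092); φ = arcsin(p_z) ≈ -5.27°, λ = atan2(p_y, p_x) ≈ 93.88°.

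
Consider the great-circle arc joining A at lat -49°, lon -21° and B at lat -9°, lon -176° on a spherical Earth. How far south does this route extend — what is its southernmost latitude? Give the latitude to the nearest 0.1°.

≈ -71.9°

The great circle lies in the plane with unit normal n̂ = (p₁ × p₂)/|p₁ × p₂|.
Here n̂_z ≈ -0.310; the vertex latitude is φ_max = arccos|n̂_z| ≈ 71.9°.
Check via Clairaut: cos φ_max = |cos φ₁| · sin C = cos(49.0°)·sin(151.8°) ≈ 0.310, again giving ≈ 71.9°.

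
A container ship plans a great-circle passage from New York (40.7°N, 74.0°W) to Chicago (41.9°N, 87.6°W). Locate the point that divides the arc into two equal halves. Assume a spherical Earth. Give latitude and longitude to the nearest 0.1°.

Write both endpoints as unit vectors p₁, p₂ with components (cos φ cos λ, cos φ sin λ, sin φ).
The central angle between the endpoints is δ = arccos(p₁·p₂) ≈ 0.179 rad (10.3°).
Interpolate at f = 1/2 with slerp weights a = sin((1−f)δ)/sin δ ≈ 0.502, b = sin(fδ)/sin δ ≈ 0.502.
p = a·p₁ + b·p₂ ≈ (0.121, -0.739, 0.663); φ = arcsin(p_z) ≈ 41.50°, λ = atan2(p_y, p_x) ≈ -80.74°.

≈ (41.5°N, 80.7°W)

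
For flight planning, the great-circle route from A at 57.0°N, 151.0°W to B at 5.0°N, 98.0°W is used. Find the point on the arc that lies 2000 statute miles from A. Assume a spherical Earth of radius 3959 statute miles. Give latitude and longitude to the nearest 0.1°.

≈ 37.1°N, 119.2°W

Write both endpoints as unit vectors p₁, p₂ with components (cos φ cos λ, cos φ sin λ, sin φ).
The central angle between the endpoints is δ = arccos(p₁·p₂) ≈ 1.160 rad (66.4°). The total great-circle distance is δ·R ≈ 1.160 × 3959 ≈ 4591 mi, so the target fraction is f = 2000/4591 ≈ 0.436.
Interpolate at f ≈ 0.436 with slerp weights a = sin((1−f)δ)/sin δ ≈ 0.664, b = sin(fδ)/sin δ ≈ 0.528.
p = a·p₁ + b·p₂ ≈ (-0.390, -0.696, 0.603); φ = arcsin(p_z) ≈ 37.08°, λ = atan2(p_y, p_x) ≈ -119.23°.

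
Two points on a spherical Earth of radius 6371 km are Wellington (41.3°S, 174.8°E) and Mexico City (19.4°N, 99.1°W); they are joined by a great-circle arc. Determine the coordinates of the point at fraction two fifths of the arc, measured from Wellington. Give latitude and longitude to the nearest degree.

≈ 21°S, 144°W

From cos δ = sin φ₁ sin φ₂ + cos φ₁ cos φ₂ cos Δλ, the central angle is δ ≈ 1.743 rad (99.8°).
Interpolate at f = 2/5 with slerp weights a = sin((1−f)δ)/sin δ ≈ 0.878, b = sin(fδ)/sin δ ≈ 0.652.
p = a·p₁ + b·p₂ ≈ (-0.754, -0.547, -0.363); φ = arcsin(p_z) ≈ -21.29°, λ = atan2(p_y, p_x) ≈ -144.05°.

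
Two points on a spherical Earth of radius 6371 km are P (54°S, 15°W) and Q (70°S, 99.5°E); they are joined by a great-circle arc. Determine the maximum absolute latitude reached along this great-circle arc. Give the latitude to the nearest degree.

≈ 76°S

The great circle lies in the plane with unit normal n̂ = (p₁ × p₂)/|p₁ × p₂|.
Here n̂_z ≈ +0.249; the vertex latitude is φ_max = arccos|n̂_z| ≈ 75.6°.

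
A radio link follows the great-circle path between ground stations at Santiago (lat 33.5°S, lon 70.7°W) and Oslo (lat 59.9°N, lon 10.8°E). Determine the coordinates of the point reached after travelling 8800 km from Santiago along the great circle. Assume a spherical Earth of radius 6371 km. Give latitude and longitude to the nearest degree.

Write both endpoints as unit vectors p₁, p₂ with components (cos φ cos λ, cos φ sin λ, sin φ).
The central angle between the endpoints is δ = arccos(p₁·p₂) ≈ 2.000 rad (114.6°). The total great-circle distance is δ·R ≈ 2.000 × 6371 ≈ 12739 km, so the target fraction is f = 8800/12739 ≈ 0.691.
Interpolate at f ≈ 0.691 with slerp weights a = sin((1−f)δ)/sin δ ≈ 0.637, b = sin(fδ)/sin δ ≈ 1.080.
p = a·p₁ + b·p₂ ≈ (0.708, -0.400, 0.582); φ = arcsin(p_z) ≈ 35.62°, λ = atan2(p_y, p_x) ≈ -29.48°.

≈ lat 36°N, lon 29°W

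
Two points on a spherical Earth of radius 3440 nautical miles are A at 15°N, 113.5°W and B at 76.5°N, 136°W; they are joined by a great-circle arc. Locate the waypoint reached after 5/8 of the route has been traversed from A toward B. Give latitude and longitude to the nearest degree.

Write both endpoints as unit vectors p₁, p₂ with components (cos φ cos λ, cos φ sin λ, sin φ).
The central angle between the endpoints is δ = arccos(p₁·p₂) ≈ 1.093 rad (62.6°).
Interpolate at f = 5/8 with slerp weights a = sin((1−f)δ)/sin δ ≈ 0.449, b = sin(fδ)/sin δ ≈ 0.711.
p = a·p₁ + b·p₂ ≈ (-0.292, -0.513, 0.807); φ = arcsin(p_z) ≈ 53.83°, λ = atan2(p_y, p_x) ≈ -119.68°.

≈ 54°N, 120°W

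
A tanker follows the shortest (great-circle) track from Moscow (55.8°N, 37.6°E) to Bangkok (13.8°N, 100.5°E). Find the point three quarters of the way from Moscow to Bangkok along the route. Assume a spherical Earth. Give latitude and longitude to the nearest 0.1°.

Convert each endpoint to a unit vector on the sphere (x = cos φ cos λ, y = cos φ sin λ, z = sin φ).
The central angle between the endpoints is δ = arccos(p₁·p₂) ≈ 1.109 rad (63.5°).
Interpolate at f = 3/4 with slerp weights a = sin((1−f)δ)/sin δ ≈ 0.306, b = sin(fδ)/sin δ ≈ 0.826.
p = a·p₁ + b·p₂ ≈ (-0.010, 0.893, 0.450); φ = arcsin(p_z) ≈ 26.73°, λ = atan2(p_y, p_x) ≈ 90.64°.

≈ 26.7°N, 90.6°E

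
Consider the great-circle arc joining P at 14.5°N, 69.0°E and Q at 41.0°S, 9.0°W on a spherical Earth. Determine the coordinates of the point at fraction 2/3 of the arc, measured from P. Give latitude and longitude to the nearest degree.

≈ 26°S, 23°E

Write both endpoints as unit vectors p₁, p₂ with components (cos φ cos λ, cos φ sin λ, sin φ).
The central angle between the endpoints is δ = arccos(p₁·p₂) ≈ 1.583 rad (90.7°).
Interpolate at f = 2/3 with slerp weights a = sin((1−f)δ)/sin δ ≈ 0.504, b = sin(fδ)/sin δ ≈ 0.870.
p = a·p₁ + b·p₂ ≈ (0.823, 0.352, -0.445); φ = arcsin(p_z) ≈ -26.41°, λ = atan2(p_y, p_x) ≈ 23.17°.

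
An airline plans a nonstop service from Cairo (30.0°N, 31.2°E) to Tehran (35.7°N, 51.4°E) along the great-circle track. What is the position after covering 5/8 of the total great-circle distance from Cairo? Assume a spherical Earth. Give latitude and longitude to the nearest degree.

≈ (34°N, 44°E)

Convert each endpoint to a unit vector on the sphere (x = cos φ cos λ, y = cos φ sin λ, z = sin φ).
The central angle between the endpoints is δ = arccos(p₁·p₂) ≈ 0.312 rad (17.9°).
Interpolate at f = 5/8 with slerp weights a = sin((1−f)δ)/sin δ ≈ 0.380, b = sin(fδ)/sin δ ≈ 0.631.
p = a·p₁ + b·p₂ ≈ (0.602, 0.571, 0.558); φ = arcsin(p_z) ≈ 33.95°, λ = atan2(p_y, p_x) ≈ 43.52°.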